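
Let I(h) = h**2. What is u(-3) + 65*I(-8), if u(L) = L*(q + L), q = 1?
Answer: 4166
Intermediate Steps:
u(L) = L*(1 + L)
u(-3) + 65*I(-8) = -3*(1 - 3) + 65*(-8)**2 = -3*(-2) + 65*64 = 6 + 4160 = 4166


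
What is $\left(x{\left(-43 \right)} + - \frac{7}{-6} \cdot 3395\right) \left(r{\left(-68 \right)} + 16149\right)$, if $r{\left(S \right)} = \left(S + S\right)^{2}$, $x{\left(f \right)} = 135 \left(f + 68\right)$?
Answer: $\frac{1524899675}{6} \approx 2.5415 \cdot 10^{8}$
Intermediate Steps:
$x{\left(f \right)} = 9180 + 135 f$ ($x{\left(f \right)} = 135 \left(68 + f\right) = 9180 + 135 f$)
$r{\left(S \right)} = 4 S^{2}$ ($r{\left(S \right)} = \left(2 S\right)^{2} = 4 S^{2}$)
$\left(x{\left(-43 \right)} + - \frac{7}{-6} \cdot 3395\right) \left(r{\left(-68 \right)} + 16149\right) = \left(\left(9180 + 135 \left(-43\right)\right) + - \frac{7}{-6} \cdot 3395\right) \left(4 \left(-68\right)^{2} + 16149\right) = \left(\left(9180 - 5805\right) + \left(-7\right) \left(- \frac{1}{6}\right) 3395\right) \left(4 \cdot 4624 + 16149\right) = \left(3375 + \frac{7}{6} \cdot 3395\right) \left(18496 + 16149\right) = \left(3375 + \frac{23765}{6}\right) 34645 = \frac{44015}{6} \cdot 34645 = \frac{1524899675}{6}$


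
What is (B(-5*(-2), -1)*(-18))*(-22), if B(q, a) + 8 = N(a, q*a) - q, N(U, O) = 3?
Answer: -5940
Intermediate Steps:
B(q, a) = -5 - q (B(q, a) = -8 + (3 - q) = -5 - q)
(B(-5*(-2), -1)*(-18))*(-22) = ((-5 - (-5)*(-2))*(-18))*(-22) = ((-5 - 1*10)*(-18))*(-22) = ((-5 - 10)*(-18))*(-22) = -15*(-18)*(-22) = 270*(-22) = -5940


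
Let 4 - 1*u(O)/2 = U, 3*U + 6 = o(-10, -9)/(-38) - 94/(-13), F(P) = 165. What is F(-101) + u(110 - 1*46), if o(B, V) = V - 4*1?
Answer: 42472/247 ≈ 171.95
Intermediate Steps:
o(B, V) = -4 + V (o(B, V) = V - 4 = -4 + V)
U = 259/494 (U = -2 + ((-4 - 9)/(-38) - 94/(-13))/3 = -2 + (-13*(-1/38) - 94*(-1/13))/3 = -2 + (13/38 + 94/13)/3 = -2 + (⅓)*(3741/494) = -2 + 1247/494 = 259/494 ≈ 0.52429)
u(O) = 1717/247 (u(O) = 8 - 2*259/494 = 8 - 259/247 = 1717/247)
F(-101) + u(110 - 1*46) = 165 + 1717/247 = 42472/247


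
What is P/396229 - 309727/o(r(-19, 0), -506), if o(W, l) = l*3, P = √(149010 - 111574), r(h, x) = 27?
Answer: 28157/138 + 14*√191/396229 ≈ 204.04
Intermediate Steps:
P = 14*√191 (P = √37436 = 14*√191 ≈ 193.48)
o(W, l) = 3*l
P/396229 - 309727/o(r(-19, 0), -506) = (14*√191)/396229 - 309727/(3*(-506)) = (14*√191)*(1/396229) - 309727/(-1518) = 14*√191/396229 - 309727*(-1/1518) = 14*√191/396229 + 28157/138 = 28157/138 + 14*√191/396229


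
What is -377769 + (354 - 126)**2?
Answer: -325785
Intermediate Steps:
-377769 + (354 - 126)**2 = -377769 + 228**2 = -377769 + 51984 = -325785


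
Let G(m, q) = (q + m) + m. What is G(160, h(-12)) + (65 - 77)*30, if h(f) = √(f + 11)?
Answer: -40 + I ≈ -40.0 + 1.0*I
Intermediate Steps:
h(f) = √(11 + f)
G(m, q) = q + 2*m (G(m, q) = (m + q) + m = q + 2*m)
G(160, h(-12)) + (65 - 77)*30 = (√(11 - 12) + 2*160) + (65 - 77)*30 = (√(-1) + 320) - 12*30 = (I + 320) - 360 = (320 + I) - 360 = -40 + I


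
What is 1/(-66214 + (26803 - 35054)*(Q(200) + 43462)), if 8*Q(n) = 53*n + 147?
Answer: -8/2958042905 ≈ -2.7045e-9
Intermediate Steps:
Q(n) = 147/8 + 53*n/8 (Q(n) = (53*n + 147)/8 = (147 + 53*n)/8 = 147/8 + 53*n/8)
1/(-66214 + (26803 - 35054)*(Q(200) + 43462)) = 1/(-66214 + (26803 - 35054)*((147/8 + (53/8)*200) + 43462)) = 1/(-66214 - 8251*((147/8 + 1325) + 43462)) = 1/(-66214 - 8251*(10747/8 + 43462)) = 1/(-66214 - 8251*358443/8) = 1/(-66214 - 2957513193/8) = 1/(-2958042905/8) = -8/2958042905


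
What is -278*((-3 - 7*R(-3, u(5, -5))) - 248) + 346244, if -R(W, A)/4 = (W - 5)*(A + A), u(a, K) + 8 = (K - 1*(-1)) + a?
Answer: -455786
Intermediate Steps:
u(a, K) = -7 + K + a (u(a, K) = -8 + ((K - 1*(-1)) + a) = -8 + ((K + 1) + a) = -8 + ((1 + K) + a) = -8 + (1 + K + a) = -7 + K + a)
R(W, A) = -8*A*(-5 + W) (R(W, A) = -4*(W - 5)*(A + A) = -4*(-5 + W)*2*A = -8*A*(-5 + W))
-278*((-3 - 7*R(-3, u(5, -5))) - 248) + 346244 = -278*((-3 - 56*(-7 - 5 + 5)*(5 - 1*(-3))) - 248) + 346244 = -278*((-3 - 56*(-7)*(5 + 3)) - 248) + 346244 = -278*((-3 - 56*(-7)*8) - 248) + 346244 = -278*((-3 - 7*(-448)) - 248) + 346244 = -278*((-3 + 3136) - 248) + 346244 = -278*(3133 - 248) + 346244 = -278*2885 + 346244 = -802030 + 346244 = -455786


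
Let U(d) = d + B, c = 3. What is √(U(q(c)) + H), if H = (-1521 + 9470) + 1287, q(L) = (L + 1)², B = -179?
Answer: √9073 ≈ 95.252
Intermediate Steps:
q(L) = (1 + L)²
H = 9236 (H = 7949 + 1287 = 9236)
U(d) = -179 + d (U(d) = d - 179 = -179 + d)
√(U(q(c)) + H) = √((-179 + (1 + 3)²) + 9236) = √((-179 + 4²) + 9236) = √((-179 + 16) + 9236) = √(-163 + 9236) = √9073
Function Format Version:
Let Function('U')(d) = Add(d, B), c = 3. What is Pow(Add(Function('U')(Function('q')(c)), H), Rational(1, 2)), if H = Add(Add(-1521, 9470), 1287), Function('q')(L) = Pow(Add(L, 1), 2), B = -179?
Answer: Pow(9073, Rational(1, 2)) ≈ 95.252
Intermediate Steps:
Function('q')(L) = Pow(Add(1, L), 2)
H = 9236 (H = Add(7949, 1287) = 9236)
Function('U')(d) = Add(-179, d) (Function('U')(d) = Add(d, -179) = Add(-179, d))
Pow(Add(Function('U')(Function('q')(c)), H), Rational(1, 2)) = Pow(Add(Add(-179, Pow(Add(1, 3), 2)), 9236), Rational(1, 2)) = Pow(Add(Add(-179, Pow(4, 2)), 9236), Rational(1, 2)) = Pow(Add(Add(-179, 16), 9236), Rational(1, 2)) = Pow(Add(-163, 9236), Rational(1, 2)) = Pow(9073, Rational(1, 2))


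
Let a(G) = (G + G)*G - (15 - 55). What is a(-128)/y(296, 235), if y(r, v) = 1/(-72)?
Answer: -2362176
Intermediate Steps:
y(r, v) = -1/72
a(G) = 40 + 2*G**2 (a(G) = (2*G)*G - 1*(-40) = 2*G**2 + 40 = 40 + 2*G**2)
a(-128)/y(296, 235) = (40 + 2*(-128)**2)/(-1/72) = (40 + 2*16384)*(-72) = (40 + 32768)*(-72) = 32808*(-72) = -2362176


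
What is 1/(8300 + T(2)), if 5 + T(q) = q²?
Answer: 1/8299 ≈ 0.00012050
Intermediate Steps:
T(q) = -5 + q²
1/(8300 + T(2)) = 1/(8300 + (-5 + 2²)) = 1/(8300 + (-5 + 4)) = 1/(8300 - 1) = 1/8299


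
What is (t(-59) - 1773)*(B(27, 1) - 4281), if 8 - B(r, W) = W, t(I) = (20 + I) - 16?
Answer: 7812872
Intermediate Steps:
t(I) = 4 + I
B(r, W) = 8 - W
(t(-59) - 1773)*(B(27, 1) - 4281) = ((4 - 59) - 1773)*((8 - 1*1) - 4281) = (-55 - 1773)*((8 - 1) - 4281) = -1828*(7 - 4281) = -1828*(-4274) = 7812872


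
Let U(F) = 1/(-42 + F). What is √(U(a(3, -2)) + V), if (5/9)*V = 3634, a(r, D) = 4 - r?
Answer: √274892905/205 ≈ 80.878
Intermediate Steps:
V = 32706/5 (V = (9/5)*3634 = 32706/5 ≈ 6541.2)
√(U(a(3, -2)) + V) = √(1/(-42 + (4 - 1*3)) + 32706/5) = √(1/(-42 + (4 - 3)) + 32706/5) = √(1/(-42 + 1) + 32706/5) = √(1/(-41) + 32706/5) = √(-1/41 + 32706/5) = √(1340941/205) = √274892905/205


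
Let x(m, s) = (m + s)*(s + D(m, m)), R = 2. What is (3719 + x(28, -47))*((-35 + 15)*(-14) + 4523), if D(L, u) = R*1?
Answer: 21968922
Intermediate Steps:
D(L, u) = 2 (D(L, u) = 2*1 = 2)
x(m, s) = (2 + s)*(m + s) (x(m, s) = (m + s)*(s + 2) = (m + s)*(2 + s) = (2 + s)*(m + s))
(3719 + x(28, -47))*((-35 + 15)*(-14) + 4523) = (3719 + ((-47)² + 2*28 + 2*(-47) + 28*(-47)))*((-35 + 15)*(-14) + 4523) = (3719 + (2209 + 56 - 94 - 1316))*(-20*(-14) + 4523) = (3719 + 855)*(280 + 4523) = 4574*4803 = 21968922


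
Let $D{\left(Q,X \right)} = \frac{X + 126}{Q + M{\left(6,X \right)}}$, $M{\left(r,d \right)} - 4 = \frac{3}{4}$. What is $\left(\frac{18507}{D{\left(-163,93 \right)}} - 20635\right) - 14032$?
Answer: $- \frac{14027741}{292} \approx -48040.0$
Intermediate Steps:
$M{\left(r,d \right)} = \frac{19}{4}$ ($M{\left(r,d \right)} = 4 + \frac{3}{4} = \frac{19}{4}$)
$D{\left(Q,X \right)} = \frac{126 + X}{\frac{19}{4} + Q}$ ($D{\left(Q,X \right)} = \frac{X + 126}{Q + \frac{19}{4}} = \frac{126 + X}{\frac{19}{4} + Q}$)
$\left(\frac{18507}{D{\left(-163,93 \right)}} - 20635\right) - 14032 = \left(\frac{18507}{4 \frac{1}{19 + 4 \left(-163\right)} \left(126 + 93\right)} - 20635\right) - 14032 = \left(\frac{18507}{4 \frac{1}{19 - 652} \cdot 219} - 20635\right) - 14032 = \left(\frac{18507}{4 \frac{1}{-633} \cdot 219} - 20635\right) - 14032 = \left(\frac{18507}{4 \left(- \frac{1}{633}\right) 219} - 20635\right) - 14032 = \left(\frac{18507}{- \frac{292}{211}} - 20635\right) - 14032 = \left(18507 \left(- \frac{211}{292}\right) - 20635\right) - 14032 = \left(- \frac{3904977}{292} - 20635\right) - 14032 = - \frac{9930397}{292} - 14032 = - \frac{14027741}{292}$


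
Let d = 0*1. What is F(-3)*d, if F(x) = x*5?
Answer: 0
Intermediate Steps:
F(x) = 5*x
d = 0
F(-3)*d = (5*(-3))*0 = -15*0 = 0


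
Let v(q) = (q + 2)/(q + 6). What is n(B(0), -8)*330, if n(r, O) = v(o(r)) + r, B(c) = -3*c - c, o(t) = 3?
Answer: 550/3 ≈ 183.33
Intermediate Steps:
v(q) = (2 + q)/(6 + q)
B(c) = -4*c
n(r, O) = 5/9 + r (n(r, O) = (2 + 3)/(6 + 3) + r = 5/9 + r)
n(B(0), -8)*330 = (5/9 - 4*0)*330 = (5/9 + 0)*330 = (5/9)*330 = 550/3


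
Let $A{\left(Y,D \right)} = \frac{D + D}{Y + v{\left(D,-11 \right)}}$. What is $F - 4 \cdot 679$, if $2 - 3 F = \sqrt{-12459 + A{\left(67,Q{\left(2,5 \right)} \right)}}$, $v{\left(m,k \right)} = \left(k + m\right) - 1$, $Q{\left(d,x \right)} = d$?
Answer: $- \frac{8146}{3} - \frac{i \sqrt{40479063}}{171} \approx -2715.3 - 37.207 i$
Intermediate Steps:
$v{\left(m,k \right)} = -1 + k + m$
$A{\left(Y,D \right)} = \frac{2 D}{-12 + D + Y}$ ($A{\left(Y,D \right)} = \frac{D + D}{Y - \left(12 - D\right)} = \frac{2 D}{Y + \left(-12 + D\right)} = \frac{2 D}{-12 + D + Y}$)
$F = \frac{2}{3} - \frac{i \sqrt{40479063}}{171}$ ($F = \frac{2}{3} - \frac{\sqrt{-12459 + 2 \cdot 2 \frac{1}{-12 + 2 + 67}}}{3} = \frac{2}{3} - \frac{\sqrt{-12459 + 2 \cdot 2 \cdot \frac{1}{57}}}{3} = \frac{2}{3} - \frac{\sqrt{-12459 + \frac{4}{57}}}{3} = \frac{2}{3} - \frac{\sqrt{- \frac{710159}{57}}}{3} = \frac{2}{3} - \frac{\frac{1}{57} i \sqrt{40479063}}{3} = \frac{2}{3} - \frac{i \sqrt{40479063}}{171} \approx 0.66667 - 37.207 i$)
$F - 4 \cdot 679 = \left(\frac{2}{3} - \frac{i \sqrt{40479063}}{171}\right) - 4 \cdot 679 = \left(\frac{2}{3} - \frac{i \sqrt{40479063}}{171}\right) - 2716 = - \frac{8146}{3} - \frac{i \sqrt{40479063}}{171}$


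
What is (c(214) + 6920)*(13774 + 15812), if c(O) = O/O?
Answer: 204764706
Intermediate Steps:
c(O) = 1
(c(214) + 6920)*(13774 + 15812) = (1 + 6920)*(13774 + 15812) = 6921*29586 = 204764706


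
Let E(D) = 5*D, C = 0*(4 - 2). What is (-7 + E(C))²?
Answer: 49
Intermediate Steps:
C = 0 (C = 0*2 = 0)
(-7 + E(C))² = (-7 + 5*0)² = (-7 + 0)² = (-7)² = 49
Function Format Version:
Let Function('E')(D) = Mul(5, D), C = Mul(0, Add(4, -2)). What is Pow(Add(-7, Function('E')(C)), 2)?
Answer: 49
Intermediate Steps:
C = 0 (C = Mul(0, 2) = 0)
Pow(Add(-7, Function('E')(C)), 2) = Pow(Add(-7, Mul(5, 0)), 2) = Pow(Add(-7, 0), 2) = Pow(-7, 2) = 49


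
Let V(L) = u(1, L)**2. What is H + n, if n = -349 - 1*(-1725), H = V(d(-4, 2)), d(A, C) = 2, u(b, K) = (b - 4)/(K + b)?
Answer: 1377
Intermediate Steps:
u(b, K) = (-4 + b)/(K + b)
V(L) = 9/(1 + L)**2 (V(L) = ((-4 + 1)/(L + 1))**2 = (-3/(1 + L))**2 = 9/(1 + L)**2)
H = 1 (H = 9/(1 + 2)**2 = 9/3**2 = 9*(1/9) = 1)
n = 1376 (n = -349 + 1725 = 1376)
H + n = 1 + 1376 = 1377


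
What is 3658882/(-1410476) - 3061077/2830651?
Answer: -7337296817417/1996282649938 ≈ -3.6755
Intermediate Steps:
3658882/(-1410476) - 3061077/2830651 = 3658882*(-1/1410476) - 3061077*1/2830651 = -1829441/705238 - 3061077/2830651 = -7337296817417/1996282649938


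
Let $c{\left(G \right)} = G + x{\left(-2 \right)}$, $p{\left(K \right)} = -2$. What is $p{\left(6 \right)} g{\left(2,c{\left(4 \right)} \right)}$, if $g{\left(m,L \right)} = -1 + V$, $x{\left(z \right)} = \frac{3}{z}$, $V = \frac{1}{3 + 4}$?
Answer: $\frac{12}{7} \approx 1.7143$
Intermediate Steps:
$V = \frac{1}{7} \approx 0.14286$
$c{\left(G \right)} = - \frac{3}{2} + G$ ($c{\left(G \right)} = G + \frac{3}{-2} = G + 3 \left(- \frac{1}{2}\right) = G - \frac{3}{2} = - \frac{3}{2} + G$)
$g{\left(m,L \right)} = - \frac{6}{7}$ ($g{\left(m,L \right)} = -1 + \frac{1}{7} = - \frac{6}{7}$)
$p{\left(6 \right)} g{\left(2,c{\left(4 \right)} \right)} = \left(-2\right) \left(- \frac{6}{7}\right) = \frac{12}{7}$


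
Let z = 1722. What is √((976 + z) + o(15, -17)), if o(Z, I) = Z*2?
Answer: 2*√682 ≈ 52.230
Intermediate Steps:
o(Z, I) = 2*Z
√((976 + z) + o(15, -17)) = √((976 + 1722) + 2*15) = √(2698 + 30) = √2728 = 2*√682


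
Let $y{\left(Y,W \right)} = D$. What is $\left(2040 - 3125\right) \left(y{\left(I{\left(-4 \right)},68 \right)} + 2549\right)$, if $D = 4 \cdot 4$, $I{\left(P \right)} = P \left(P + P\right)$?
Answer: $-2783025$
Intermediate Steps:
$I{\left(P \right)} = 2 P^{2}$ ($I{\left(P \right)} = P 2 P = 2 P^{2}$)
$D = 16$
$y{\left(Y,W \right)} = 16$
$\left(2040 - 3125\right) \left(y{\left(I{\left(-4 \right)},68 \right)} + 2549\right) = \left(2040 - 3125\right) \left(16 + 2549\right) = \left(-1085\right) 2565 = -2783025$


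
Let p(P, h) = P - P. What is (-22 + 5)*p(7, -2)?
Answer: 0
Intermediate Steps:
p(P, h) = 0
(-22 + 5)*p(7, -2) = (-22 + 5)*0 = -17*0 = 0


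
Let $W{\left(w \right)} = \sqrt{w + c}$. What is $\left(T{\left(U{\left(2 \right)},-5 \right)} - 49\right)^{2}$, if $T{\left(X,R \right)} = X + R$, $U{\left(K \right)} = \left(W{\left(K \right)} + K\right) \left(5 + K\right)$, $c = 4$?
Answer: $1894 - 560 \sqrt{6} \approx 522.29$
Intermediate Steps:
$W{\left(w \right)} = \sqrt{4 + w}$ ($W{\left(w \right)} = \sqrt{w + 4} = \sqrt{4 + w}$)
$U{\left(K \right)} = \left(5 + K\right) \left(K + \sqrt{4 + K}\right)$ ($U{\left(K \right)} = \left(\sqrt{4 + K} + K\right) \left(5 + K\right) = \left(K + \sqrt{4 + K}\right) \left(5 + K\right) = \left(5 + K\right) \left(K + \sqrt{4 + K}\right)$)
$T{\left(X,R \right)} = R + X$
$\left(T{\left(U{\left(2 \right)},-5 \right)} - 49\right)^{2} = \left(\left(-5 + \left(2^{2} + 5 \cdot 2 + 5 \sqrt{4 + 2} + 2 \sqrt{4 + 2}\right)\right) - 49\right)^{2} = \left(\left(-5 + \left(4 + 10 + 5 \sqrt{6} + 2 \sqrt{6}\right)\right) - 49\right)^{2} = \left(\left(-5 + \left(14 + 7 \sqrt{6}\right)\right) - 49\right)^{2} = \left(\left(9 + 7 \sqrt{6}\right) - 49\right)^{2} = \left(-40 + 7 \sqrt{6}\right)^{2}$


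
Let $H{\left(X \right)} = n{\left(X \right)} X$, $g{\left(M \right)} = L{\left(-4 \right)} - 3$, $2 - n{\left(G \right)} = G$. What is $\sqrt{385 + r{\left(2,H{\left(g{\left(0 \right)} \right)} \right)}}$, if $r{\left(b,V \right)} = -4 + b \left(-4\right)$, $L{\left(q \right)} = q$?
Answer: $\sqrt{373} \approx 19.313$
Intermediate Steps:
$n{\left(G \right)} = 2 - G$
$g{\left(M \right)} = -7$ ($g{\left(M \right)} = -4 - 3 = -7$)
$H{\left(X \right)} = X \left(2 - X\right)$ ($H{\left(X \right)} = \left(2 - X\right) X = X \left(2 - X\right)$)
$r{\left(b,V \right)} = -4 - 4 b$
$\sqrt{385 + r{\left(2,H{\left(g{\left(0 \right)} \right)} \right)}} = \sqrt{385 - 12} = \sqrt{373}$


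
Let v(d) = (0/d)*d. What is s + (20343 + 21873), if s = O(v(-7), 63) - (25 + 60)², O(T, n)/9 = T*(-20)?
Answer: 34991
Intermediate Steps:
v(d) = 0 (v(d) = 0*d = 0)
O(T, n) = -180*T (O(T, n) = 9*(T*(-20)) = 9*(-20*T) = -180*T)
s = -7225 (s = -180*0 - (25 + 60)² = 0 - 1*85² = 0 - 1*7225 = 0 - 7225 = -7225)
s + (20343 + 21873) = -7225 + (20343 + 21873) = -7225 + 42216 = 34991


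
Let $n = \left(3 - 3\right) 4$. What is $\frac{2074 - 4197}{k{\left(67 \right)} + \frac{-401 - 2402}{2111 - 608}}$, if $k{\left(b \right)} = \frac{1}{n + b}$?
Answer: $\frac{213788223}{186298} \approx 1147.6$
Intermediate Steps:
$n = 0$ ($n = 0 \cdot 4 = 0$)
$k{\left(b \right)} = \frac{1}{b}$ ($k{\left(b \right)} = \frac{1}{0 + b} = \frac{1}{b}$)
$\frac{2074 - 4197}{k{\left(67 \right)} + \frac{-401 - 2402}{2111 - 608}} = \frac{2074 - 4197}{\frac{1}{67} + \frac{-401 - 2402}{2111 - 608}} = - \frac{2123}{\frac{1}{67} - \frac{2803}{1503}} = - \frac{2123}{- \frac{186298}{100701}} = \left(-2123\right) \left(- \frac{100701}{186298}\right) = \frac{213788223}{186298}$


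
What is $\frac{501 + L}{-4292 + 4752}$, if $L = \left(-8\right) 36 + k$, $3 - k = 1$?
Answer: $\frac{43}{92} \approx 0.46739$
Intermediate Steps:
$k = 2$ ($k = 3 - 1 = 2$)
$L = -286$ ($L = \left(-8\right) 36 + 2 = -288 + 2 = -286$)
$\frac{501 + L}{-4292 + 4752} = \frac{501 - 286}{-4292 + 4752} = \frac{215}{460} = 215 \cdot \frac{1}{460} = \frac{43}{92}$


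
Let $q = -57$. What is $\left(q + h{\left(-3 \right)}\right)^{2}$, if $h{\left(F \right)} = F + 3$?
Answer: $3249$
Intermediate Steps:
$h{\left(F \right)} = 3 + F$
$\left(q + h{\left(-3 \right)}\right)^{2} = \left(-57 + \left(3 - 3\right)\right)^{2} = \left(-57 + 0\right)^{2} = \left(-57\right)^{2} = 3249$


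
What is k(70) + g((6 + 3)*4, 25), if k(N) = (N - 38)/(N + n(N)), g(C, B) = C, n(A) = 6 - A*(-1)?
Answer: 2644/73 ≈ 36.219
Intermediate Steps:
n(A) = 6 + A (n(A) = 6 - (-1)*A = 6 + A)
k(N) = (-38 + N)/(6 + 2*N) (k(N) = (N - 38)/(N + (6 + N)) = (-38 + N)/(6 + 2*N))
k(70) + g((6 + 3)*4, 25) = (-38 + 70)/(2*(3 + 70)) + (6 + 3)*4 = (½)*32/73 + 9*4 = (½)*(1/73)*32 + 36 = 16/73 + 36 = 2644/73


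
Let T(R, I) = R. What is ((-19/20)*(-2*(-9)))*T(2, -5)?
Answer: -171/5 ≈ -34.200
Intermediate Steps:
((-19/20)*(-2*(-9)))*T(2, -5) = ((-19/20)*(-2*(-9)))*2 = (-19*1/20*18)*2 = -19/20*18*2 = -171/10*2 = -171/5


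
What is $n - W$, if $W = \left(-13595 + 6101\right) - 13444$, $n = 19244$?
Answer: $40182$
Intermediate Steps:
$W = -20938$ ($W = -7494 - 13444 = -20938$)
$n - W = 19244 - -20938 = 19244 + 20938 = 40182$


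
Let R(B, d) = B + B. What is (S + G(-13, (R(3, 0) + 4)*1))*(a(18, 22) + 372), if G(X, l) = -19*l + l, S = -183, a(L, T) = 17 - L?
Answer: -134673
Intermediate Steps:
R(B, d) = 2*B
G(X, l) = -18*l
(S + G(-13, (R(3, 0) + 4)*1))*(a(18, 22) + 372) = (-183 - 18*(2*3 + 4))*((17 - 1*18) + 372) = (-183 - 18*(6 + 4))*((17 - 18) + 372) = (-183 - 180)*(-1 + 372) = (-183 - 18*10)*371 = (-183 - 180)*371 = -363*371 = -134673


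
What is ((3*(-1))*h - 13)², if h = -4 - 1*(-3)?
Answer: 100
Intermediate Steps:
h = -1 (h = -4 + 3 = -1)
((3*(-1))*h - 13)² = ((3*(-1))*(-1) - 13)² = (-3*(-1) - 13)² = (3 - 13)² = (-10)² = 100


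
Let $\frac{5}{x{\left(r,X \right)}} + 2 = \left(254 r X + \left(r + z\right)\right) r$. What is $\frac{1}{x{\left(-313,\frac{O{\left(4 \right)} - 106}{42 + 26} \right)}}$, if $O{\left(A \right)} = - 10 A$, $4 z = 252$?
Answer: $- \frac{906940383}{85} \approx -1.067 \cdot 10^{7}$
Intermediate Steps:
$z = 63$ ($z = \frac{1}{4} \cdot 252 = 63$)
$x{\left(r,X \right)} = \frac{5}{-2 + r \left(63 + r + 254 X r\right)}$ ($x{\left(r,X \right)} = \frac{5}{-2 + \left(254 r X + \left(r + 63\right)\right) r} = \frac{5}{-2 + \left(254 X r + \left(63 + r\right)\right) r} = \frac{5}{-2 + \left(63 + r + 254 X r\right) r} = \frac{5}{-2 + r \left(63 + r + 254 X r\right)}$)
$\frac{1}{x{\left(-313,\frac{O{\left(4 \right)} - 106}{42 + 26} \right)}} = \frac{1}{5 \frac{1}{-2 + \left(-313\right)^{2} + 63 \left(-313\right) + 254 \frac{\left(-10\right) 4 - 106}{42 + 26} \left(-313\right)^{2}}} = \frac{1}{5 \frac{1}{-2 + 97969 - 19719 + 254 \frac{-40 - 106}{68} \cdot 97969}} = \frac{1}{5 \frac{1}{-2 + 97969 - 19719 + 254 \left(\left(-146\right) \frac{1}{68}\right) 97969}} = \frac{1}{5 \frac{1}{-2 + 97969 - 19719 + 254 \left(- \frac{73}{34}\right) 97969}} = \frac{1}{5 \frac{1}{-2 + 97969 - 19719 - \frac{908270599}{17}}} = \frac{1}{5 \frac{1}{- \frac{906940383}{17}}} = \frac{1}{5 \left(- \frac{17}{906940383}\right)} = \frac{1}{- \frac{85}{906940383}} = - \frac{906940383}{85}$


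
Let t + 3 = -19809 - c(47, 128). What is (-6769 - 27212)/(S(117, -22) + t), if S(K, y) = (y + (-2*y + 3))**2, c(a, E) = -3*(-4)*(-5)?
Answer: 33981/19127 ≈ 1.7766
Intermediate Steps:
c(a, E) = -60 (c(a, E) = 12*(-5) = -60)
t = -19752 (t = -3 + (-19809 - 1*(-60)) = -3 + (-19809 + 60) = -3 - 19749 = -19752)
S(K, y) = (3 - y)**2 (S(K, y) = (y + (3 - 2*y))**2 = (3 - y)**2)
(-6769 - 27212)/(S(117, -22) + t) = (-6769 - 27212)/((-3 - 22)**2 - 19752) = -33981/((-25)**2 - 19752) = -33981/(625 - 19752) = -33981/(-19127) = -33981*(-1/19127) = 33981/19127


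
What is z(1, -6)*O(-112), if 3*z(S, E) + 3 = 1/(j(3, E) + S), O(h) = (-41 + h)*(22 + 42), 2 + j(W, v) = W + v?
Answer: 10608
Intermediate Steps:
j(W, v) = -2 + W + v (j(W, v) = -2 + (W + v) = -2 + W + v)
O(h) = -2624 + 64*h (O(h) = (-41 + h)*64 = -2624 + 64*h)
z(S, E) = -1 + 1/(3*(1 + E + S)) (z(S, E) = -1 + 1/(3*((-2 + 3 + E) + S)) = -1 + 1/(3*((1 + E) + S)) = -1 + 1/(3*(1 + E + S)))
z(1, -6)*O(-112) = ((-⅔ - 1*(-6) - 1*1)/(1 - 6 + 1))*(-2624 + 64*(-112)) = ((-⅔ + 6 - 1)/(-4))*(-2624 - 7168) = -¼*13/3*(-9792) = -13/12*(-9792) = 10608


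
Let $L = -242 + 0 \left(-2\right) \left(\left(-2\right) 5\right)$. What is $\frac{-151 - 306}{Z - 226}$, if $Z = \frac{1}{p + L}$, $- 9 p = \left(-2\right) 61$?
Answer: $\frac{939592}{464665} \approx 2.0221$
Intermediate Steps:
$L = -242$ ($L = -242 + 0 \left(-10\right) = -242 + 0 = -242$)
$p = \frac{122}{9}$ ($p = - \frac{\left(-2\right) 61}{9} = \left(- \frac{1}{9}\right) \left(-122\right) = \frac{122}{9} \approx 13.556$)
$Z = - \frac{9}{2056}$ ($Z = \frac{1}{\frac{122}{9} - 242} = \frac{1}{- \frac{2056}{9}} = - \frac{9}{2056} \approx -0.0043774$)
$\frac{-151 - 306}{Z - 226} = \frac{-151 - 306}{- \frac{9}{2056} - 226} = - \frac{457}{- \frac{464665}{2056}} = \left(-457\right) \left(- \frac{2056}{464665}\right) = \frac{939592}{464665}$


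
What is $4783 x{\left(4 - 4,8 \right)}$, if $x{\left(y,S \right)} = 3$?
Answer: $14349$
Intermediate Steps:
$4783 x{\left(4 - 4,8 \right)} = 4783 \cdot 3 = 14349$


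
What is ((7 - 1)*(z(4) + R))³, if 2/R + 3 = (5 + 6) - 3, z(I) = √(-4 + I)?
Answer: 1728/125 ≈ 13.824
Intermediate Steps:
R = ⅖ (R = 2/(-3 + ((5 + 6) - 3)) = 2/(-3 + (11 - 3)) = 2/(-3 + 8) = 2/5 = 2*(⅕) = ⅖ ≈ 0.40000)
((7 - 1)*(z(4) + R))³ = ((7 - 1)*(√(-4 + 4) + ⅖))³ = (6*(√0 + ⅖))³ = (6*(0 + ⅖))³ = (6*(⅖))³ = (12/5)³ = 1728/125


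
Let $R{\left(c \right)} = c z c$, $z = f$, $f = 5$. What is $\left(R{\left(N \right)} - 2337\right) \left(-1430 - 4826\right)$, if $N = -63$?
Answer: $-109530048$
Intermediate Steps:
$z = 5$
$R{\left(c \right)} = 5 c^{2}$ ($R{\left(c \right)} = c 5 c = 5 c c = 5 c^{2}$)
$\left(R{\left(N \right)} - 2337\right) \left(-1430 - 4826\right) = \left(5 \left(-63\right)^{2} - 2337\right) \left(-1430 - 4826\right) = \left(5 \cdot 3969 - 2337\right) \left(-6256\right) = \left(19845 - 2337\right) \left(-6256\right) = 17508 \left(-6256\right) = -109530048$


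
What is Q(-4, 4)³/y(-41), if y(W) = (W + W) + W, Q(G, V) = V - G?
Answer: -512/123 ≈ -4.1626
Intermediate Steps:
y(W) = 3*W (y(W) = 2*W + W = 3*W)
Q(-4, 4)³/y(-41) = (4 - 1*(-4))³/((3*(-41))) = (4 + 4)³/(-123) = 8³*(-1/123) = 512*(-1/123) = -512/123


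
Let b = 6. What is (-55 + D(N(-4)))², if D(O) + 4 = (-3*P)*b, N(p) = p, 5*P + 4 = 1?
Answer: 58081/25 ≈ 2323.2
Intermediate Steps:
P = -⅗ (P = -⅘ + (⅕)*1 = -⅘ + ⅕ = -⅗ ≈ -0.60000)
D(O) = 34/5 (D(O) = -4 - 3*(-⅗)*6 = -4 + (9/5)*6 = -4 + 54/5 = 34/5)
(-55 + D(N(-4)))² = (-55 + 34/5)² = (-241/5)² = 58081/25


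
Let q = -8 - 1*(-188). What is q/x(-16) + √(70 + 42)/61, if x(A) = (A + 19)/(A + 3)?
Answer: -780 + 4*√7/61 ≈ -779.83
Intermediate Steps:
q = 180 (q = -8 + 188 = 180)
x(A) = (19 + A)/(3 + A)
q/x(-16) + √(70 + 42)/61 = 180/(((19 - 16)/(3 - 16))) + √(70 + 42)/61 = 180/((3/(-13))) + √112*(1/61) = 180/((-1/13*3)) + (4*√7)*(1/61) = 180/(-3/13) + 4*√7/61 = 180*(-13/3) + 4*√7/61 = -780 + 4*√7/61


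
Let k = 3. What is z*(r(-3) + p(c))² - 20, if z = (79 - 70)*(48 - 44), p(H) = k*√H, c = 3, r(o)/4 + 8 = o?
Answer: 70648 - 9504*√3 ≈ 54187.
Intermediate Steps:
r(o) = -32 + 4*o
p(H) = 3*√H
z = 36 (z = 9*4 = 36)
z*(r(-3) + p(c))² - 20 = 36*((-32 + 4*(-3)) + 3*√3)² - 20 = 36*((-32 - 12) + 3*√3)² - 20 = 36*(-44 + 3*√3)² - 20 = -20 + 36*(-44 + 3*√3)²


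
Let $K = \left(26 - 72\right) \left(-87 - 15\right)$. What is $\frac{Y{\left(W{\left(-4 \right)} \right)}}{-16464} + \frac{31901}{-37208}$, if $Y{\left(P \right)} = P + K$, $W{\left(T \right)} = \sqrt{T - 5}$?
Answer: $- \frac{14579125}{12762344} - \frac{i}{5488} \approx -1.1424 - 0.00018222 i$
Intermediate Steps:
$K = 4692$ ($K = \left(-46\right) \left(-102\right) = 4692$)
$W{\left(T \right)} = \sqrt{-5 + T}$
$Y{\left(P \right)} = 4692 + P$ ($Y{\left(P \right)} = P + 4692 = 4692 + P$)
$\frac{Y{\left(W{\left(-4 \right)} \right)}}{-16464} + \frac{31901}{-37208} = \frac{4692 + \sqrt{-5 - 4}}{-16464} + \frac{31901}{-37208} = \left(4692 + \sqrt{-9}\right) \left(- \frac{1}{16464}\right) + 31901 \left(- \frac{1}{37208}\right) = \left(4692 + 3 i\right) \left(- \frac{1}{16464}\right) - \frac{31901}{37208} = \left(- \frac{391}{1372} - \frac{i}{5488}\right) - \frac{31901}{37208} = - \frac{14579125}{12762344} - \frac{i}{5488}$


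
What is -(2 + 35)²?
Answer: -1369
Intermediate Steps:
-(2 + 35)² = -1*37² = -1*1369 = -1369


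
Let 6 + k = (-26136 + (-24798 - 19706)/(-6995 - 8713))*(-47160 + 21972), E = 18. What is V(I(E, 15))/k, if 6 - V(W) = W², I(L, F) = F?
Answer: -286671/861639038762 ≈ -3.3270e-7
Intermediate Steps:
V(W) = 6 - W²
k = 861639038762/1309 (k = -6 + (-26136 + (-24798 - 19706)/(-6995 - 8713))*(-47160 + 21972) = -6 + (-26136 - 44504/(-15708))*(-25188) = -6 + (-26136 - 44504*(-1/15708))*(-25188) = -6 + (-26136 + 11126/3927)*(-25188) = -6 - 102624946/3927*(-25188) = -6 + 861639046616/1309 = 861639038762/1309 ≈ 6.5824e+8)
V(I(E, 15))/k = (6 - 1*15²)/(861639038762/1309) = (6 - 1*225)*(1309/861639038762) = (6 - 225)*(1309/861639038762) = -219*1309/861639038762 = -286671/861639038762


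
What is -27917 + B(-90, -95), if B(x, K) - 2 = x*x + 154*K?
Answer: -34445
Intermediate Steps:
B(x, K) = 2 + x² + 154*K (B(x, K) = 2 + (x*x + 154*K) = 2 + (x² + 154*K) = 2 + x² + 154*K)
-27917 + B(-90, -95) = -27917 + (2 + (-90)² + 154*(-95)) = -27917 + (2 + 8100 - 14630) = -27917 - 6528 = -34445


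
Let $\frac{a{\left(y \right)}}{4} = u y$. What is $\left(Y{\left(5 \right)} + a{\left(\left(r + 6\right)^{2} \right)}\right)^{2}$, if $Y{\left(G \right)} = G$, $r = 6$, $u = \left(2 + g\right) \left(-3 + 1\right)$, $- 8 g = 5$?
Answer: $2493241$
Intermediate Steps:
$g = - \frac{5}{8}$ ($g = \left(- \frac{1}{8}\right) 5 = - \frac{5}{8} \approx -0.625$)
$u = - \frac{11}{4}$ ($u = \left(2 - \frac{5}{8}\right) \left(-3 + 1\right) = \frac{11}{8} \left(-2\right) = - \frac{11}{4} \approx -2.75$)
$a{\left(y \right)} = - 11 y$ ($a{\left(y \right)} = 4 \left(- \frac{11 y}{4}\right) = - 11 y$)
$\left(Y{\left(5 \right)} + a{\left(\left(r + 6\right)^{2} \right)}\right)^{2} = \left(5 - 11 \left(6 + 6\right)^{2}\right)^{2} = \left(5 - 11 \cdot 12^{2}\right)^{2} = \left(5 - 1584\right)^{2} = \left(-1579\right)^{2} = 2493241$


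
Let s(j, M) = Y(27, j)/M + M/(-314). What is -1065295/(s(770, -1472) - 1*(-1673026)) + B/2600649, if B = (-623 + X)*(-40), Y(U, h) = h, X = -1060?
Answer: -34124174501623800/55862513125984483 ≈ -0.61086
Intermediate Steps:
s(j, M) = -M/314 + j/M (s(j, M) = j/M + M/(-314) = j/M + M*(-1/314) = j/M - M/314 = -M/314 + j/M)
B = 67320 (B = (-623 - 1060)*(-40) = -1683*(-40) = 67320)
-1065295/(s(770, -1472) - 1*(-1673026)) + B/2600649 = -1065295/((-1/314*(-1472) + 770/(-1472)) - 1*(-1673026)) + 67320/2600649 = -1065295/((736/157 + 770*(-1/1472)) + 1673026) + 67320*(1/2600649) = -1065295/((736/157 - 385/736) + 1673026) + 7480/288961 = -1065295/(481251/115552 + 1673026) + 7480/288961 = -1065295/193321981603/115552 + 7480/288961 = -1065295*115552/193321981603 + 7480/288961 = -123096967840/193321981603 + 7480/288961 = -34124174501623800/55862513125984483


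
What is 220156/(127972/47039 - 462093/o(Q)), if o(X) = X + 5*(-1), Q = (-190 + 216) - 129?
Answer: 16209263088/315220487 ≈ 51.422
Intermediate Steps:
Q = -103 (Q = 26 - 129 = -103)
o(X) = -5 + X (o(X) = X - 5 = -5 + X)
220156/(127972/47039 - 462093/o(Q)) = 220156/(127972/47039 - 462093/(-5 - 103)) = 220156/(127972*(1/47039) - 462093/(-108)) = 220156/(127972/47039 - 462093*(-1/108)) = 220156/(127972/47039 + 154031/36) = 220156/(7250071201/1693404) = 220156*(1693404/7250071201) = 16209263088/315220487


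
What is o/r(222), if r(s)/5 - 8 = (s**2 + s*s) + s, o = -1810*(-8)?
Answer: 1448/49399 ≈ 0.029312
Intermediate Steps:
o = 14480
r(s) = 40 + 5*s + 10*s**2 (r(s) = 40 + 5*((s**2 + s*s) + s) = 40 + 5*((s**2 + s**2) + s) = 40 + 5*(2*s**2 + s) = 40 + 5*(s + 2*s**2) = 40 + (5*s + 10*s**2) = 40 + 5*s + 10*s**2)
o/r(222) = 14480/(40 + 5*222 + 10*222**2) = 14480/(40 + 1110 + 10*49284) = 14480/(40 + 1110 + 492840) = 14480/493990 = 14480*(1/493990) = 1448/49399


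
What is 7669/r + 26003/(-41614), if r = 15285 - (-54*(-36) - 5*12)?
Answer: -29328437/557669214 ≈ -0.052591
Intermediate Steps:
r = 13401 (r = 15285 - (1944 - 60) = 15285 - 1*1884 = 15285 - 1884 = 13401)
7669/r + 26003/(-41614) = 7669/13401 + 26003/(-41614) = 7669*(1/13401) + 26003*(-1/41614) = 7669/13401 - 26003/41614 = -29328437/557669214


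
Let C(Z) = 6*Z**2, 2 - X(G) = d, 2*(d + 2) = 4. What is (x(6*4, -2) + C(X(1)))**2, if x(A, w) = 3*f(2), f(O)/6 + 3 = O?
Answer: 36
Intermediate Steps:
d = 0 (d = -2 + (1/2)*4 = -2 + 2 = 0)
f(O) = -18 + 6*O
X(G) = 2 (X(G) = 2 - 1*0 = 2 + 0 = 2)
x(A, w) = -18 (x(A, w) = 3*(-18 + 6*2) = 3*(-18 + 12) = 3*(-6) = -18)
(x(6*4, -2) + C(X(1)))**2 = (-18 + 6*2**2)**2 = (-18 + 6*4)**2 = (-18 + 24)**2 = 6**2 = 36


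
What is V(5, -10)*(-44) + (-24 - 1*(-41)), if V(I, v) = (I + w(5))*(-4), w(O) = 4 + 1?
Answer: 1777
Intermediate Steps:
w(O) = 5
V(I, v) = -20 - 4*I (V(I, v) = (I + 5)*(-4) = (5 + I)*(-4) = -20 - 4*I)
V(5, -10)*(-44) + (-24 - 1*(-41)) = (-20 - 4*5)*(-44) + (-24 - 1*(-41)) = (-20 - 20)*(-44) + (-24 + 41) = -40*(-44) + 17 = 1760 + 17 = 1777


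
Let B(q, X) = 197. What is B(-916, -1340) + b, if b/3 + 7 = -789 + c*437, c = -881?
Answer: -1157182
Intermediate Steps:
b = -1157379 (b = -21 + 3*(-789 - 881*437) = -21 + 3*(-789 - 384997) = -21 + 3*(-385786) = -21 - 1157358 = -1157379)
B(-916, -1340) + b = 197 - 1157379 = -1157182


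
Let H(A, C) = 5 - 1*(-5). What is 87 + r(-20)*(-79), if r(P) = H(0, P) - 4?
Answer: -387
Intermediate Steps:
H(A, C) = 10 (H(A, C) = 5 + 5 = 10)
r(P) = 6 (r(P) = 10 - 4 = 6)
87 + r(-20)*(-79) = 87 + 6*(-79) = 87 - 474 = -387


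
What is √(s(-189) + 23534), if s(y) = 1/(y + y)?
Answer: √373625742/126 ≈ 153.41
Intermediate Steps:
s(y) = 1/(2*y)
√(s(-189) + 23534) = √((½)/(-189) + 23534) = √((½)*(-1/189) + 23534) = √(-1/378 + 23534) = √(8895851/378) = √373625742/126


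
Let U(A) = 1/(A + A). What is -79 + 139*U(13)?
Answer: -1915/26 ≈ -73.654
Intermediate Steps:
U(A) = 1/(2*A)
-79 + 139*U(13) = -79 + 139*((1/2)/13) = -79 + 139*((1/2)*(1/13)) = -79 + 139*(1/26) = -79 + 139/26 = -1915/26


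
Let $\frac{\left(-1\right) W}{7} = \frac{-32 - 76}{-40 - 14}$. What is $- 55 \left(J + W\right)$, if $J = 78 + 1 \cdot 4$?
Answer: $-3740$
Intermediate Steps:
$W = -14$ ($W = - 7 \frac{-32 - 76}{-40 - 14} = - 7 \left(- \frac{108}{-54}\right) = - 7 \left(\left(-108\right) \left(- \frac{1}{54}\right)\right) = \left(-7\right) 2 = -14$)
$J = 82$ ($J = 78 + 4 = 82$)
$- 55 \left(J + W\right) = - 55 \left(82 - 14\right) = \left(-55\right) 68 = -3740$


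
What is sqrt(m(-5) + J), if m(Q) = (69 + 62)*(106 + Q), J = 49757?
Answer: 2*sqrt(15747) ≈ 250.97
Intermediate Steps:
m(Q) = 13886 + 131*Q (m(Q) = 131*(106 + Q) = 13886 + 131*Q)
sqrt(m(-5) + J) = sqrt((13886 + 131*(-5)) + 49757) = sqrt((13886 - 655) + 49757) = sqrt(13231 + 49757) = sqrt(62988) = 2*sqrt(15747)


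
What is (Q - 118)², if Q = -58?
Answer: 30976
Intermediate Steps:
(Q - 118)² = (-58 - 118)² = (-176)² = 30976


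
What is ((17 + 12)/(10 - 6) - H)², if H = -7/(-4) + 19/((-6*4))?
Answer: 22801/576 ≈ 39.585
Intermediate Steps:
H = 23/24 (H = -7*(-¼) + 19/(-24) = 7/4 + 19*(-1/24) = 7/4 - 19/24 = 23/24 ≈ 0.95833)
((17 + 12)/(10 - 6) - H)² = ((17 + 12)/(10 - 6) - 1*23/24)² = (29/4 - 23/24)² = (151/24)² = 22801/576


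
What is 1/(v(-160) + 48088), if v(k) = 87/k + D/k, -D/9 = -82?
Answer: 32/1538651 ≈ 2.0797e-5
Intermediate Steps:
D = 738 (D = -9*(-82) = 738)
v(k) = 825/k (v(k) = 87/k + 738/k = 825/k)
1/(v(-160) + 48088) = 1/(825/(-160) + 48088) = 1/(825*(-1/160) + 48088) = 1/(-165/32 + 48088) = 1/(1538651/32) = 32/1538651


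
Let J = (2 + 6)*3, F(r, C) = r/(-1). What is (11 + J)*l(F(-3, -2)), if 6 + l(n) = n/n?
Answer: -175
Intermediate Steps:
F(r, C) = -r (F(r, C) = r*(-1) = -r)
l(n) = -5 (l(n) = -6 + n/n = -6 + 1 = -5)
J = 24 (J = 8*3 = 24)
(11 + J)*l(F(-3, -2)) = (11 + 24)*(-5) = 35*(-5) = -175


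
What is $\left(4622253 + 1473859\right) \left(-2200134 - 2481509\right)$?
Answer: $-28539820072016$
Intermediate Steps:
$\left(4622253 + 1473859\right) \left(-2200134 - 2481509\right) = 6096112 \left(-2200134 - 2481509\right) = 6096112 \left(-4681643\right) = -28539820072016$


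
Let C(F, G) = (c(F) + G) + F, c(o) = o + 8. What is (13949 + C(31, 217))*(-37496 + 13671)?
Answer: -339172700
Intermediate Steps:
c(o) = 8 + o
C(F, G) = 8 + G + 2*F (C(F, G) = ((8 + F) + G) + F = (8 + F + G) + F = 8 + G + 2*F)
(13949 + C(31, 217))*(-37496 + 13671) = (13949 + (8 + 217 + 2*31))*(-37496 + 13671) = (13949 + (8 + 217 + 62))*(-23825) = (13949 + 287)*(-23825) = 14236*(-23825) = -339172700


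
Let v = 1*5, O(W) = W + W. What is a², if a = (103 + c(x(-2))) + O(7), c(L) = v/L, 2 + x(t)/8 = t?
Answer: 13980121/1024 ≈ 13652.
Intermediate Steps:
O(W) = 2*W
x(t) = -16 + 8*t
v = 5
c(L) = 5/L
a = 3739/32 (a = (103 + 5/(-16 + 8*(-2))) + 2*7 = (103 + 5/(-16 - 16)) + 14 = (103 + 5/(-32)) + 14 = (103 + 5*(-1/32)) + 14 = (103 - 5/32) + 14 = 3291/32 + 14 = 3739/32 ≈ 116.84)
a² = (3739/32)² = 13980121/1024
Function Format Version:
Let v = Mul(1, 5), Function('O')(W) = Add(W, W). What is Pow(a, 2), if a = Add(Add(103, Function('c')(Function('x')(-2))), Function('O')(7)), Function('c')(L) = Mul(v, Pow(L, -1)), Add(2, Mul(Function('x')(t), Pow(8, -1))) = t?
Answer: Rational(13980121, 1024) ≈ 13652.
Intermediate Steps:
Function('O')(W) = Mul(2, W)
Function('x')(t) = Add(-16, Mul(8, t))
v = 5
Function('c')(L) = Mul(5, Pow(L, -1))
a = Rational(3739, 32) (a = Add(Add(103, Mul(5, Pow(Add(-16, Mul(8, -2)), -1))), Mul(2, 7)) = Add(Add(103, Mul(5, Pow(Add(-16, -16), -1))), 14) = Add(Add(103, Mul(5, Pow(-32, -1))), 14) = Add(Add(103, Mul(5, Rational(-1, 32))), 14) = Add(Add(103, Rational(-5, 32)), 14) = Add(Rational(3291, 32), 14) = Rational(3739, 32) ≈ 116.84)
Pow(a, 2) = Pow(Rational(3739, 32), 2) = Rational(13980121, 1024)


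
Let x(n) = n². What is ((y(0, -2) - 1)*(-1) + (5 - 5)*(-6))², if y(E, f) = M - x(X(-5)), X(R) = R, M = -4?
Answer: 900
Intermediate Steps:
y(E, f) = -29 (y(E, f) = -4 - 1*(-5)² = -4 - 1*25 = -4 - 25 = -29)
((y(0, -2) - 1)*(-1) + (5 - 5)*(-6))² = ((-29 - 1)*(-1) + (5 - 5)*(-6))² = (-30*(-1) + 0*(-6))² = (30 + 0)² = 30² = 900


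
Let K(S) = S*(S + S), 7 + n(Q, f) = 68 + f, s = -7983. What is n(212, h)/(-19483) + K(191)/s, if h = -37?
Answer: -1421710238/155532789 ≈ -9.1409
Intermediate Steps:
n(Q, f) = 61 + f (n(Q, f) = -7 + (68 + f) = 61 + f)
K(S) = 2*S² (K(S) = S*(2*S) = 2*S²)
n(212, h)/(-19483) + K(191)/s = (61 - 37)/(-19483) + (2*191²)/(-7983) = 24*(-1/19483) + (2*36481)*(-1/7983) = -24/19483 + 72962*(-1/7983) = -24/19483 - 72962/7983 = -1421710238/155532789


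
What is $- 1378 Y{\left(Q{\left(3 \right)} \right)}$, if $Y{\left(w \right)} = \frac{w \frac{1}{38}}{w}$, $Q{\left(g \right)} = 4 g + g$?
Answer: $- \frac{689}{19} \approx -36.263$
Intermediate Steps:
$Q{\left(g \right)} = 5 g$
$Y{\left(w \right)} = \frac{1}{38}$ ($Y{\left(w \right)} = \frac{w \frac{1}{38}}{w} = \frac{\frac{1}{38} w}{w} = \frac{1}{38}$)
$- 1378 Y{\left(Q{\left(3 \right)} \right)} = \left(-1378\right) \frac{1}{38} = - \frac{689}{19}$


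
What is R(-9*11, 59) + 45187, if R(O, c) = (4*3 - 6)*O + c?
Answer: 44652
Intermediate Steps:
R(O, c) = c + 6*O (R(O, c) = (12 - 6)*O + c = 6*O + c = c + 6*O)
R(-9*11, 59) + 45187 = (59 + 6*(-9*11)) + 45187 = (59 + 6*(-99)) + 45187 = (59 - 594) + 45187 = -535 + 45187 = 44652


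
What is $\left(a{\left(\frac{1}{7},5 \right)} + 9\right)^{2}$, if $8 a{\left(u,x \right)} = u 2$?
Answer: $\frac{64009}{784} \approx 81.644$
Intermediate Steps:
$a{\left(u,x \right)} = \frac{u}{4}$ ($a{\left(u,x \right)} = \frac{u 2}{8} = \frac{2 u}{8} = \frac{u}{4}$)
$\left(a{\left(\frac{1}{7},5 \right)} + 9\right)^{2} = \left(\frac{1}{4 \cdot 7} + 9\right)^{2} = \left(\frac{1}{4} \cdot \frac{1}{7} + 9\right)^{2} = \left(\frac{1}{28} + 9\right)^{2} = \left(\frac{253}{28}\right)^{2} = \frac{64009}{784}$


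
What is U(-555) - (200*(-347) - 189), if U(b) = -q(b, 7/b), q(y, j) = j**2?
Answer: 21435151676/308025 ≈ 69589.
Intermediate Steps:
U(b) = -49/b**2 (U(b) = -(7/b)**2 = -49/b**2)
U(-555) - (200*(-347) - 189) = -49/(-555)**2 - (200*(-347) - 189) = -49*1/308025 - (-69400 - 189) = -49/308025 - 1*(-69589) = -49/308025 + 69589 = 21435151676/308025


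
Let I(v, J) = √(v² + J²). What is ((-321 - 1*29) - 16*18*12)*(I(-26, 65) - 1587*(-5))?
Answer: -30200610 - 49478*√29 ≈ -3.0467e+7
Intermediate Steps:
I(v, J) = √(J² + v²)
((-321 - 1*29) - 16*18*12)*(I(-26, 65) - 1587*(-5)) = ((-321 - 1*29) - 16*18*12)*(√(65² + (-26)²) - 1587*(-5)) = ((-321 - 29) - 288*12)*(√(4225 + 676) + 7935) = (-350 - 3456)*(√4901 + 7935) = -3806*(13*√29 + 7935) = -3806*(7935 + 13*√29) = -30200610 - 49478*√29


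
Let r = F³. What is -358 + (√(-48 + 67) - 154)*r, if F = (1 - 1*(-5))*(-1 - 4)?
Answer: 4157642 - 27000*√19 ≈ 4.0400e+6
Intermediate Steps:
F = -30 (F = (1 + 5)*(-5) = 6*(-5) = -30)
r = -27000 (r = (-30)³ = -27000)
-358 + (√(-48 + 67) - 154)*r = -358 + (√(-48 + 67) - 154)*(-27000) = -358 + (√19 - 154)*(-27000) = -358 + (-154 + √19)*(-27000) = -358 + (4158000 - 27000*√19) = 4157642 - 27000*√19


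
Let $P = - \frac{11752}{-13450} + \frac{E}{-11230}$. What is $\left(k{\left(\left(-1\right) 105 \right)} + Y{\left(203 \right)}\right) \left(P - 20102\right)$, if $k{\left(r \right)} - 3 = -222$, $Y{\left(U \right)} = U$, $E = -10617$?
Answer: $\frac{2428801330712}{7552175} \approx 3.216 \cdot 10^{5}$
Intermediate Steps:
$P = \frac{27477361}{15104350}$ ($P = - \frac{11752}{-13450} - \frac{10617}{-11230} = \left(-11752\right) \left(- \frac{1}{13450}\right) - - \frac{10617}{11230} = \frac{5876}{6725} + \frac{10617}{11230} = \frac{27477361}{15104350} \approx 1.8192$)
$k{\left(r \right)} = -219$ ($k{\left(r \right)} = 3 - 222 = -219$)
$\left(k{\left(\left(-1\right) 105 \right)} + Y{\left(203 \right)}\right) \left(P - 20102\right) = \left(-219 + 203\right) \left(\frac{27477361}{15104350} - 20102\right) = \left(-16\right) \left(- \frac{303600166339}{15104350}\right) = \frac{2428801330712}{7552175}$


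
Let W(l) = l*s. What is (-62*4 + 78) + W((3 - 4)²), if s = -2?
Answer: -172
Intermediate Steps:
W(l) = -2*l (W(l) = l*(-2) = -2*l)
(-62*4 + 78) + W((3 - 4)²) = (-62*4 + 78) - 2*(3 - 4)² = (-248 + 78) - 2*(-1)² = -170 - 2*1 = -170 - 2 = -172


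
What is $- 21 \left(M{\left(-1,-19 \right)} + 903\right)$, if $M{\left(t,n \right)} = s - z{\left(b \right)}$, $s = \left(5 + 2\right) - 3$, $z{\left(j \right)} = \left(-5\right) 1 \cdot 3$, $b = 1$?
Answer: $-19362$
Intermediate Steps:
$z{\left(j \right)} = -15$ ($z{\left(j \right)} = \left(-5\right) 3 = -15$)
$s = 4$ ($s = 7 - 3 = 4$)
$M{\left(t,n \right)} = 19$ ($M{\left(t,n \right)} = 4 - -15 = 4 + 15 = 19$)
$- 21 \left(M{\left(-1,-19 \right)} + 903\right) = - 21 \left(19 + 903\right) = \left(-21\right) 922 = -19362$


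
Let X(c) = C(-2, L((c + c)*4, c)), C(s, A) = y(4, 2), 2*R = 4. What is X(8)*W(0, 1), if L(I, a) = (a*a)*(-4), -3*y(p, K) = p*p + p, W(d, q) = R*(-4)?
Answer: 160/3 ≈ 53.333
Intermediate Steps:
R = 2 (R = (½)*4 = 2)
W(d, q) = -8 (W(d, q) = 2*(-4) = -8)
y(p, K) = -p/3 - p²/3 (y(p, K) = -(p*p + p)/3 = -(p² + p)/3 = -(p + p²)/3 = -p/3 - p²/3)
L(I, a) = -4*a² (L(I, a) = a²*(-4) = -4*a²)
C(s, A) = -20/3 (C(s, A) = -⅓*4*(1 + 4) = -⅓*4*5 = -20/3)
X(c) = -20/3
X(8)*W(0, 1) = -20/3*(-8) = 160/3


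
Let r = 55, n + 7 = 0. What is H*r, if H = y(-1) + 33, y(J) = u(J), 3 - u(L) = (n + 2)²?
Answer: 605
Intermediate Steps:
n = -7 (n = -7 + 0 = -7)
u(L) = -22 (u(L) = 3 - (-7 + 2)² = 3 - 1*(-5)² = 3 - 1*25 = 3 - 25 = -22)
y(J) = -22
H = 11 (H = -22 + 33 = 11)
H*r = 11*55 = 605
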